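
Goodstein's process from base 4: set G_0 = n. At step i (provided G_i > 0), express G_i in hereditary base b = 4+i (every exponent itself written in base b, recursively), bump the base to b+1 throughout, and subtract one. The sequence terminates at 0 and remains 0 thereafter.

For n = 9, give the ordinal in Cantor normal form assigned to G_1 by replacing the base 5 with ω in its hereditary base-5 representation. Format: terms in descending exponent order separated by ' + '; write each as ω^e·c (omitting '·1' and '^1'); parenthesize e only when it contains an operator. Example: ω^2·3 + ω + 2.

ω·2

G_0=9  [base 4] 2·4 + 1  →[4↦5]→  2·5 + 1 = 11  −1 ⇒ G_1=10
G_1=10  [base 5] 2·5  →[5↦6]→  2·6 = 12  −1 ⇒ G_2=11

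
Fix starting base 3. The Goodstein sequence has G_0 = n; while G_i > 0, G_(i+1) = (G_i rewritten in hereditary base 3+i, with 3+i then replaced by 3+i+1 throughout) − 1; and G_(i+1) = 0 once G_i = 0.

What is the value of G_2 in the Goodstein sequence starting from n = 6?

7

base 3: 6 = 2·3; at 4: 2·4 = 8; next = 7
base 4: 7 = 4 + 3; at 5: 5 + 3 = 8; next = 7
base 5: 7 = 5 + 2; at 6: 6 + 2 = 8; next = 7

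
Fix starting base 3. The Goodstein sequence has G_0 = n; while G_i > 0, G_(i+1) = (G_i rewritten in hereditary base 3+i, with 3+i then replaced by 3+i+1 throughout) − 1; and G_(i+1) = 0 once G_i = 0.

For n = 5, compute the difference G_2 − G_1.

(0) 5|_3 = 3 + 2 ↦ 4 + 2|_4 = 6 ⇒ 5
(1) 5|_4 = 4 + 1 ↦ 5 + 1|_5 = 6 ⇒ 5

0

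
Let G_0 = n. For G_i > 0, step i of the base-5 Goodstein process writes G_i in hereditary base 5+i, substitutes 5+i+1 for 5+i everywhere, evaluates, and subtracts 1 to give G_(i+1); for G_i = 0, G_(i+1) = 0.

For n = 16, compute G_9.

27

step 0: 16 = 3·5 + 1; sub 6 for 5: 3·6 + 1; = 19; G_1 = 19−1 = 18
step 1: 18 = 3·6; sub 7 for 6: 3·7; = 21; G_2 = 21−1 = 20
step 2: 20 = 2·7 + 6; sub 8 for 7: 2·8 + 6; = 22; G_3 = 22−1 = 21
step 3: 21 = 2·8 + 5; sub 9 for 8: 2·9 + 5; = 23; G_4 = 23−1 = 22
step 4: 22 = 2·9 + 4; sub 10 for 9: 2·10 + 4; = 24; G_5 = 24−1 = 23
step 5: 23 = 2·10 + 3; sub 11 for 10: 2·11 + 3; = 25; G_6 = 25−1 = 24
step 6: 24 = 2·11 + 2; sub 12 for 11: 2·12 + 2; = 26; G_7 = 26−1 = 25
step 7: 25 = 2·12 + 1; sub 13 for 12: 2·13 + 1; = 27; G_8 = 27−1 = 26
step 8: 26 = 2·13; sub 14 for 13: 2·14; = 28; G_9 = 28−1 = 27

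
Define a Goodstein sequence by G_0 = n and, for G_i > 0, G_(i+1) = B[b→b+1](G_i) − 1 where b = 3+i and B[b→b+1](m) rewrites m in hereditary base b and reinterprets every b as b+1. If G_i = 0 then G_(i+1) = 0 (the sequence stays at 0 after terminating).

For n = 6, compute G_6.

G_0=6  [base 3] 2·3  →[3↦4]→  2·4 = 8  −1 ⇒ G_1=7
G_1=7  [base 4] 4 + 3  →[4↦5]→  5 + 3 = 8  −1 ⇒ G_2=7
G_2=7  [base 5] 5 + 2  →[5↦6]→  6 + 2 = 8  −1 ⇒ G_3=7
G_3=7  [base 6] 6 + 1  →[6↦7]→  7 + 1 = 8  −1 ⇒ G_4=7
G_4=7  [base 7] 7  →[7↦8]→  8 = 8  −1 ⇒ G_5=7
G_5=7  [base 8] 7  →[8↦9]→  7 = 7  −1 ⇒ G_6=6

6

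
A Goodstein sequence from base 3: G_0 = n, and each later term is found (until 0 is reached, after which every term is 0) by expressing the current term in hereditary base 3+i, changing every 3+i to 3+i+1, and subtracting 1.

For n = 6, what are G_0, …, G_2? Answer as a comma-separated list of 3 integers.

6, 7, 7

base 3: 6 = 2·3; at 4: 2·4 = 8; next = 7
base 4: 7 = 4 + 3; at 5: 5 + 3 = 8; next = 7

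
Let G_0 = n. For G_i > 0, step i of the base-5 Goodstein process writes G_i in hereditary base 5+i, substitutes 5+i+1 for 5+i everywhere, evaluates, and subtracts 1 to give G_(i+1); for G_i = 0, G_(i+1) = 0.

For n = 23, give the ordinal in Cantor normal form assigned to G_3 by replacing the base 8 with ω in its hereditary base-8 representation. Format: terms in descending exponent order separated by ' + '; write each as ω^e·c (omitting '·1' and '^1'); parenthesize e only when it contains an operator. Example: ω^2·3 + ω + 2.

ω·4

base 5: 23 = 4·5 + 3; at 6: 4·6 + 3 = 27; next = 26
base 6: 26 = 4·6 + 2; at 7: 4·7 + 2 = 30; next = 29
base 7: 29 = 4·7 + 1; at 8: 4·8 + 1 = 33; next = 32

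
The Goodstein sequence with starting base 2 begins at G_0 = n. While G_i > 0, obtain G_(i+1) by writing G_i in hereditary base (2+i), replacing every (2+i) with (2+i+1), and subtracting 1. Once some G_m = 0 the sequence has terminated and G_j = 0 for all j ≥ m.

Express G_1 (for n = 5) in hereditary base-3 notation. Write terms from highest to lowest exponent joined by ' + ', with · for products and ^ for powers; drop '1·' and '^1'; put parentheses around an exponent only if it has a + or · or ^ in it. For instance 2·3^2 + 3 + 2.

i=0: 5 = 2^2 + 1 (b=2); 2→3: 3^3 + 1 = 28; 28−1 = 27
i=1: 27 = 3^3 (b=3); 3→4: 4^4 = 256; 256−1 = 255

3^3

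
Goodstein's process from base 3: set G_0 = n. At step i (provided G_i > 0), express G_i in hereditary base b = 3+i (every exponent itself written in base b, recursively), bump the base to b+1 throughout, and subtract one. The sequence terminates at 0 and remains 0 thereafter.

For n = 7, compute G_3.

G_0 = 7. HB_3(7) = 2·3 + 1. Bump = 9. G_1 = 8.
G_1 = 8. HB_4(8) = 2·4. Bump = 10. G_2 = 9.
G_2 = 9. HB_5(9) = 5 + 4. Bump = 10. G_3 = 9.

9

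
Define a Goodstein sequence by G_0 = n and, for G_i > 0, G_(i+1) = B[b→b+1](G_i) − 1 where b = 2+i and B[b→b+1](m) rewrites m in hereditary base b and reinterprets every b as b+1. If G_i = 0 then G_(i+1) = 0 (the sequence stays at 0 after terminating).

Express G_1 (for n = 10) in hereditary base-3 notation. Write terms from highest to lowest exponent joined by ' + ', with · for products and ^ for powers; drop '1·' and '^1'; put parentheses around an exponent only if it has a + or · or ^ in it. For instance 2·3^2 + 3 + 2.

G_0=10  [base 2] 2^(2 + 1) + 2  →[2↦3]→  3^(3 + 1) + 3 = 84  −1 ⇒ G_1=83
G_1=83  [base 3] 3^(3 + 1) + 2  →[3↦4]→  4^(4 + 1) + 2 = 1026  −1 ⇒ G_2=1025

3^(3 + 1) + 2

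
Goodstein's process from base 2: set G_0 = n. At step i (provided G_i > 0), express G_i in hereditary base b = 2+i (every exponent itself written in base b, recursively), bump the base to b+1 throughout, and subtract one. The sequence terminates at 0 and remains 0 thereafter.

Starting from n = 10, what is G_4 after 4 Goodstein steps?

279935

G_0 = 10. HB_2(10) = 2^(2 + 1) + 2. Bump = 84. G_1 = 83.
G_1 = 83. HB_3(83) = 3^(3 + 1) + 2. Bump = 1026. G_2 = 1025.
G_2 = 1025. HB_4(1025) = 4^(4 + 1) + 1. Bump = 15626. G_3 = 15625.
G_3 = 15625. HB_5(15625) = 5^(5 + 1). Bump = 279936. G_4 = 279935.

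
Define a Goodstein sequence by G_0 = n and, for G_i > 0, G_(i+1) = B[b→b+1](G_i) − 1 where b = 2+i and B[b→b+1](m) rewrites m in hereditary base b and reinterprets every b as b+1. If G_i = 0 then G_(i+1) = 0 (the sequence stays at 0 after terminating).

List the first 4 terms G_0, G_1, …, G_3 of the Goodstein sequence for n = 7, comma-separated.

step 0: 7 = 2^2 + 2 + 1; sub 3 for 2: 3^3 + 3 + 1; = 31; G_1 = 31−1 = 30
step 1: 30 = 3^3 + 3; sub 4 for 3: 4^4 + 4; = 260; G_2 = 260−1 = 259
step 2: 259 = 4^4 + 3; sub 5 for 4: 5^5 + 3; = 3128; G_3 = 3128−1 = 3127

7, 30, 259, 3127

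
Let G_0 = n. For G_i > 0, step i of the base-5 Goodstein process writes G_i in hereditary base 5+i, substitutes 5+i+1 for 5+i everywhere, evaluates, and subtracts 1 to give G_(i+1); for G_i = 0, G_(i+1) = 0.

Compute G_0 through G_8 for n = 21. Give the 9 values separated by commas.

21, 24, 27, 29, 31, 33, 35, 37, 39

G_0=21  [base 5] 4·5 + 1  →[5↦6]→  4·6 + 1 = 25  −1 ⇒ G_1=24
G_1=24  [base 6] 4·6  →[6↦7]→  4·7 = 28  −1 ⇒ G_2=27
G_2=27  [base 7] 3·7 + 6  →[7↦8]→  3·8 + 6 = 30  −1 ⇒ G_3=29
G_3=29  [base 8] 3·8 + 5  →[8↦9]→  3·9 + 5 = 32  −1 ⇒ G_4=31
G_4=31  [base 9] 3·9 + 4  →[9↦10]→  3·10 + 4 = 34  −1 ⇒ G_5=33
G_5=33  [base 10] 3·10 + 3  →[10↦11]→  3·11 + 3 = 36  −1 ⇒ G_6=35
G_6=35  [base 11] 3·11 + 2  →[11↦12]→  3·12 + 2 = 38  −1 ⇒ G_7=37
G_7=37  [base 12] 3·12 + 1  →[12↦13]→  3·13 + 1 = 40  −1 ⇒ G_8=39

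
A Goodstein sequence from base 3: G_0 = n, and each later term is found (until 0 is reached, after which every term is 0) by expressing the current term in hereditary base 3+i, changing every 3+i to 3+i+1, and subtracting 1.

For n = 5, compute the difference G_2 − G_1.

0

base 3: 5 = 3 + 2; at 4: 4 + 2 = 6; next = 5
base 4: 5 = 4 + 1; at 5: 5 + 1 = 6; next = 5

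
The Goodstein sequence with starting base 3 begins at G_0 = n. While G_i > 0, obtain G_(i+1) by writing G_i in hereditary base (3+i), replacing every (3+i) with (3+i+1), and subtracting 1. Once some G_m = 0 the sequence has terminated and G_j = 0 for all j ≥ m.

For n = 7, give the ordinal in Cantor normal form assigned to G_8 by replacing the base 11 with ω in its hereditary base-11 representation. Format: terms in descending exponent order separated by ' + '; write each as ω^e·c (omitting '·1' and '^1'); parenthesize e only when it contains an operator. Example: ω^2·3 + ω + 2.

(0) 7|_3 = 2·3 + 1 ↦ 2·4 + 1|_4 = 9 ⇒ 8
(1) 8|_4 = 2·4 ↦ 2·5|_5 = 10 ⇒ 9
(2) 9|_5 = 5 + 4 ↦ 6 + 4|_6 = 10 ⇒ 9
(3) 9|_6 = 6 + 3 ↦ 7 + 3|_7 = 10 ⇒ 9
(4) 9|_7 = 7 + 2 ↦ 8 + 2|_8 = 10 ⇒ 9
(5) 9|_8 = 8 + 1 ↦ 9 + 1|_9 = 10 ⇒ 9
(6) 9|_9 = 9 ↦ 10|_10 = 10 ⇒ 9
(7) 9|_10 = 9 ↦ 9|_11 = 9 ⇒ 8

8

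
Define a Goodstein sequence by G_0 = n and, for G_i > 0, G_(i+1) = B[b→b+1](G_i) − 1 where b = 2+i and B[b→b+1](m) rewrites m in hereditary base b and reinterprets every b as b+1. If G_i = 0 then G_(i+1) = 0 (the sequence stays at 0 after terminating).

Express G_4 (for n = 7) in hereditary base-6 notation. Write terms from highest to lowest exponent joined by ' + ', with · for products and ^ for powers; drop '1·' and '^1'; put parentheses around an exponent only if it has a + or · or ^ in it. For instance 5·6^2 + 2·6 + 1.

G_0=7  [base 2] 2^2 + 2 + 1  →[2↦3]→  3^3 + 3 + 1 = 31  −1 ⇒ G_1=30
G_1=30  [base 3] 3^3 + 3  →[3↦4]→  4^4 + 4 = 260  −1 ⇒ G_2=259
G_2=259  [base 4] 4^4 + 3  →[4↦5]→  5^5 + 3 = 3128  −1 ⇒ G_3=3127
G_3=3127  [base 5] 5^5 + 2  →[5↦6]→  6^6 + 2 = 46658  −1 ⇒ G_4=46657

6^6 + 1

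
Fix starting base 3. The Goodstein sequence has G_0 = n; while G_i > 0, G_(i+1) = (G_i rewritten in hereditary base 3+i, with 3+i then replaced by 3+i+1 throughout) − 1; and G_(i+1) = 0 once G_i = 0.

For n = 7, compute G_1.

base 3: 7 = 2·3 + 1; at 4: 2·4 + 1 = 9; next = 8
base 4: 8 = 2·4; at 5: 2·5 = 10; next = 9

8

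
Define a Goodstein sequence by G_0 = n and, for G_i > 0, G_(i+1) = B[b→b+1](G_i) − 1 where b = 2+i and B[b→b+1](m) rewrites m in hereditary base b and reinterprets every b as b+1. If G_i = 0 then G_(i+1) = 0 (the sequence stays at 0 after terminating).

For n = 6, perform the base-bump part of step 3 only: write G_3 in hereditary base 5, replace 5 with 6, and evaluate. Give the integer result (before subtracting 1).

46656

G_0=6  [base 2] 2^2 + 2  →[2↦3]→  3^3 + 3 = 30  −1 ⇒ G_1=29
G_1=29  [base 3] 3^3 + 2  →[3↦4]→  4^4 + 2 = 258  −1 ⇒ G_2=257
G_2=257  [base 4] 4^4 + 1  →[4↦5]→  5^5 + 1 = 3126  −1 ⇒ G_3=3125
G_3=3125  [base 5] 5^5  →[5↦6]→  6^6 = 46656  −1 ⇒ G_4=46655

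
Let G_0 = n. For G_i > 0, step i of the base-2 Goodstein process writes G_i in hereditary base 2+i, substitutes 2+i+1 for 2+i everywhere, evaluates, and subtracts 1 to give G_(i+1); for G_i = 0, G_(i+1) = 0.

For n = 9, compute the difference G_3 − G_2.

8819

base 2: 9 = 2^(2 + 1) + 1; at 3: 3^(3 + 1) + 1 = 82; next = 81
base 3: 81 = 3^(3 + 1); at 4: 4^(4 + 1) = 1024; next = 1023
base 4: 1023 = 3·4^4 + 3·4^3 + 3·4^2 + 3·4 + 3; at 5: 3·5^5 + 3·5^3 + 3·5^2 + 3·5 + 3 = 9843; next = 9842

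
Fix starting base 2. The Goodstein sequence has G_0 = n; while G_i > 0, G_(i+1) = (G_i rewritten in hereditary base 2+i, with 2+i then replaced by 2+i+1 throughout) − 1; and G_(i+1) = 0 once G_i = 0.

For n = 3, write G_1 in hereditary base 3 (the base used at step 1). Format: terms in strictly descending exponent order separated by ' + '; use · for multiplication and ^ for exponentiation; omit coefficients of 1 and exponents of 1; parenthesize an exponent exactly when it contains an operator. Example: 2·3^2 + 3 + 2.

3 —HB2→ 2 + 1 —bump→ 3 + 1 = 4 —(−1)→ 3
3 —HB3→ 3 —bump→ 4 = 4 —(−1)→ 3

3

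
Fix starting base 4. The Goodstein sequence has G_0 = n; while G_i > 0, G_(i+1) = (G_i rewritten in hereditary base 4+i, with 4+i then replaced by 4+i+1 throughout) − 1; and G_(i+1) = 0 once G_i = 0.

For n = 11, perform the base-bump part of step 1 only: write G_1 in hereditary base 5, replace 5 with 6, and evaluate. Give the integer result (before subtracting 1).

step 0: 11 = 2·4 + 3; sub 5 for 4: 2·5 + 3; = 13; G_1 = 13−1 = 12
step 1: 12 = 2·5 + 2; sub 6 for 5: 2·6 + 2; = 14; G_2 = 14−1 = 13

14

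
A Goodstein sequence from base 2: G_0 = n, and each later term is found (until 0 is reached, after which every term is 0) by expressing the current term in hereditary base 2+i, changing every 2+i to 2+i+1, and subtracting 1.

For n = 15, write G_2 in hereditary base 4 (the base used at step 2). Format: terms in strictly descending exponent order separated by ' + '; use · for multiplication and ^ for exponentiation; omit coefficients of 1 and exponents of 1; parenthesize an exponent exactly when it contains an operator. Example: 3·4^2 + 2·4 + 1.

15 —HB2→ 2^(2 + 1) + 2^2 + 2 + 1 —bump→ 3^(3 + 1) + 3^3 + 3 + 1 = 112 —(−1)→ 111
111 —HB3→ 3^(3 + 1) + 3^3 + 3 —bump→ 4^(4 + 1) + 4^4 + 4 = 1284 —(−1)→ 1283
1283 —HB4→ 4^(4 + 1) + 4^4 + 3 —bump→ 5^(5 + 1) + 5^5 + 3 = 18753 —(−1)→ 18752

4^(4 + 1) + 4^4 + 3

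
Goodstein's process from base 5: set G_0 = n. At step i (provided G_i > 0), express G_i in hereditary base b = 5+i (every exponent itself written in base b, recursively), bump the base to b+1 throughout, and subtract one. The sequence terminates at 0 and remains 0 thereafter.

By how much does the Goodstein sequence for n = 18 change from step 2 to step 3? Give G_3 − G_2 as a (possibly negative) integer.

i=0: 18 = 3·5 + 3 (b=5); 5→6: 3·6 + 3 = 21; 21−1 = 20
i=1: 20 = 3·6 + 2 (b=6); 6→7: 3·7 + 2 = 23; 23−1 = 22
i=2: 22 = 3·7 + 1 (b=7); 7→8: 3·8 + 1 = 25; 25−1 = 24

2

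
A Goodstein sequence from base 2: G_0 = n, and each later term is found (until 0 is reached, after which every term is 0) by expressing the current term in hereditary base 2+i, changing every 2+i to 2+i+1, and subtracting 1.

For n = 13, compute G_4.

280711

(0) 13|_2 = 2^(2 + 1) + 2^2 + 1 ↦ 3^(3 + 1) + 3^3 + 1|_3 = 109 ⇒ 108
(1) 108|_3 = 3^(3 + 1) + 3^3 ↦ 4^(4 + 1) + 4^4|_4 = 1280 ⇒ 1279
(2) 1279|_4 = 4^(4 + 1) + 3·4^3 + 3·4^2 + 3·4 + 3 ↦ 5^(5 + 1) + 3·5^3 + 3·5^2 + 3·5 + 3|_5 = 16093 ⇒ 16092
(3) 16092|_5 = 5^(5 + 1) + 3·5^3 + 3·5^2 + 3·5 + 2 ↦ 6^(6 + 1) + 3·6^3 + 3·6^2 + 3·6 + 2|_6 = 280712 ⇒ 280711
(4) 280711|_6 = 6^(6 + 1) + 3·6^3 + 3·6^2 + 3·6 + 1 ↦ 7^(7 + 1) + 3·7^3 + 3·7^2 + 3·7 + 1|_7 = 5765999 ⇒ 5765998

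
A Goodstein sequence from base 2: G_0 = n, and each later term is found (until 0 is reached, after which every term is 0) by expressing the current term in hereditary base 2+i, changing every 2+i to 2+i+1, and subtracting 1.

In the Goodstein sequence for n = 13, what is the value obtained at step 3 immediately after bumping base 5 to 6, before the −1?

280712

i=0: 13 = 2^(2 + 1) + 2^2 + 1 (b=2); 2→3: 3^(3 + 1) + 3^3 + 1 = 109; 109−1 = 108
i=1: 108 = 3^(3 + 1) + 3^3 (b=3); 3→4: 4^(4 + 1) + 4^4 = 1280; 1280−1 = 1279
i=2: 1279 = 4^(4 + 1) + 3·4^3 + 3·4^2 + 3·4 + 3 (b=4); 4→5: 5^(5 + 1) + 3·5^3 + 3·5^2 + 3·5 + 3 = 16093; 16093−1 = 16092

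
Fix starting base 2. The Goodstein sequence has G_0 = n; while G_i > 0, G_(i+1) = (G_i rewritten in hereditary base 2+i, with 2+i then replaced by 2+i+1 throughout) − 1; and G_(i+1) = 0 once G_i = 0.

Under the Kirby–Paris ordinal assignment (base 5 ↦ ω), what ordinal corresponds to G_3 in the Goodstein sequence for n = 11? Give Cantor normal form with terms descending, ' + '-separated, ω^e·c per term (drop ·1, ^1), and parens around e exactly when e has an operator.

ω^(ω + 1) + 2

G_0=11  [base 2] 2^(2 + 1) + 2 + 1  →[2↦3]→  3^(3 + 1) + 3 + 1 = 85  −1 ⇒ G_1=84
G_1=84  [base 3] 3^(3 + 1) + 3  →[3↦4]→  4^(4 + 1) + 4 = 1028  −1 ⇒ G_2=1027
G_2=1027  [base 4] 4^(4 + 1) + 3  →[4↦5]→  5^(5 + 1) + 3 = 15628  −1 ⇒ G_3=15627
G_3=15627  [base 5] 5^(5 + 1) + 2  →[5↦6]→  6^(6 + 1) + 2 = 279938  −1 ⇒ G_4=279937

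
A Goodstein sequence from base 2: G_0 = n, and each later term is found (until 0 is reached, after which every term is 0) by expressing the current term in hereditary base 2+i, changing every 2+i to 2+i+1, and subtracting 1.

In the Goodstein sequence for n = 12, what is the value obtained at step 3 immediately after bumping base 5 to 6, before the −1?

G_0=12  [base 2] 2^(2 + 1) + 2^2  →[2↦3]→  3^(3 + 1) + 3^3 = 108  −1 ⇒ G_1=107
G_1=107  [base 3] 3^(3 + 1) + 2·3^2 + 2·3 + 2  →[3↦4]→  4^(4 + 1) + 2·4^2 + 2·4 + 2 = 1066  −1 ⇒ G_2=1065
G_2=1065  [base 4] 4^(4 + 1) + 2·4^2 + 2·4 + 1  →[4↦5]→  5^(5 + 1) + 2·5^2 + 2·5 + 1 = 15686  −1 ⇒ G_3=15685

280020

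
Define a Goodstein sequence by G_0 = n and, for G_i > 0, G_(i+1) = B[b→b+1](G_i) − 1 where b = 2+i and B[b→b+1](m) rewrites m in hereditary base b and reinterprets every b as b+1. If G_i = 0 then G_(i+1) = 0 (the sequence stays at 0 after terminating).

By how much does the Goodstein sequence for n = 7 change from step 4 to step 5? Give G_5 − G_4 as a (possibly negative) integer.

i=0: 7 = 2^2 + 2 + 1 (b=2); 2→3: 3^3 + 3 + 1 = 31; 31−1 = 30
i=1: 30 = 3^3 + 3 (b=3); 3→4: 4^4 + 4 = 260; 260−1 = 259
i=2: 259 = 4^4 + 3 (b=4); 4→5: 5^5 + 3 = 3128; 3128−1 = 3127
i=3: 3127 = 5^5 + 2 (b=5); 5→6: 6^6 + 2 = 46658; 46658−1 = 46657
i=4: 46657 = 6^6 + 1 (b=6); 6→7: 7^7 + 1 = 823544; 823544−1 = 823543

776886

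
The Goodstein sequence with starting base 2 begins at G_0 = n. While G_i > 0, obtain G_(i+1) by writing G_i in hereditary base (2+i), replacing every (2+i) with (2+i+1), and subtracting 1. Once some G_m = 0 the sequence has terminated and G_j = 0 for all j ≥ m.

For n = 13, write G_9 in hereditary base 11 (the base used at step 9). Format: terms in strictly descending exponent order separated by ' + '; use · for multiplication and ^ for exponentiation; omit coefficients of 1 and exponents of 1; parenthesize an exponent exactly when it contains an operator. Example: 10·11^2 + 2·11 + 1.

base 2: 13 = 2^(2 + 1) + 2^2 + 1; at 3: 3^(3 + 1) + 3^3 + 1 = 109; next = 108
base 3: 108 = 3^(3 + 1) + 3^3; at 4: 4^(4 + 1) + 4^4 = 1280; next = 1279
base 4: 1279 = 4^(4 + 1) + 3·4^3 + 3·4^2 + 3·4 + 3; at 5: 5^(5 + 1) + 3·5^3 + 3·5^2 + 3·5 + 3 = 16093; next = 16092
base 5: 16092 = 5^(5 + 1) + 3·5^3 + 3·5^2 + 3·5 + 2; at 6: 6^(6 + 1) + 3·6^3 + 3·6^2 + 3·6 + 2 = 280712; next = 280711
base 6: 280711 = 6^(6 + 1) + 3·6^3 + 3·6^2 + 3·6 + 1; at 7: 7^(7 + 1) + 3·7^3 + 3·7^2 + 3·7 + 1 = 5765999; next = 5765998
base 7: 5765998 = 7^(7 + 1) + 3·7^3 + 3·7^2 + 3·7; at 8: 8^(8 + 1) + 3·8^3 + 3·8^2 + 3·8 = 134219480; next = 134219479
base 8: 134219479 = 8^(8 + 1) + 3·8^3 + 3·8^2 + 2·8 + 7; at 9: 9^(9 + 1) + 3·9^3 + 3·9^2 + 2·9 + 7 = 3486786856; next = 3486786855
base 9: 3486786855 = 9^(9 + 1) + 3·9^3 + 3·9^2 + 2·9 + 6; at 10: 10^(10 + 1) + 3·10^3 + 3·10^2 + 2·10 + 6 = 100000003326; next = 100000003325
base 10: 100000003325 = 10^(10 + 1) + 3·10^3 + 3·10^2 + 2·10 + 5; at 11: 11^(11 + 1) + 3·11^3 + 3·11^2 + 2·11 + 5 = 3138428381104; next = 3138428381103

11^(11 + 1) + 3·11^3 + 3·11^2 + 2·11 + 4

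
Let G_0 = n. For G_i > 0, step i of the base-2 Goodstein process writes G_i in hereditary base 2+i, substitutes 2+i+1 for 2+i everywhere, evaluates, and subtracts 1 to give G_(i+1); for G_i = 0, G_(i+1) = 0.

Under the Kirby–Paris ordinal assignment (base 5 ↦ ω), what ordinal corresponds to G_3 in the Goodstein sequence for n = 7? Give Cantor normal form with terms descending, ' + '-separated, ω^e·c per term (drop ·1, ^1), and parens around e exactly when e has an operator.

(0) 7|_2 = 2^2 + 2 + 1 ↦ 3^3 + 3 + 1|_3 = 31 ⇒ 30
(1) 30|_3 = 3^3 + 3 ↦ 4^4 + 4|_4 = 260 ⇒ 259
(2) 259|_4 = 4^4 + 3 ↦ 5^5 + 3|_5 = 3128 ⇒ 3127

ω^ω + 2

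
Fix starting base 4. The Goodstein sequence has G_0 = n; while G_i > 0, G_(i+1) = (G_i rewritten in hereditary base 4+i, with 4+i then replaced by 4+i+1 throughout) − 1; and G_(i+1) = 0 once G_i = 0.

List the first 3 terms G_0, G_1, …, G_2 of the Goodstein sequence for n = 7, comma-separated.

(0) 7|_4 = 4 + 3 ↦ 5 + 3|_5 = 8 ⇒ 7
(1) 7|_5 = 5 + 2 ↦ 6 + 2|_6 = 8 ⇒ 7

7, 7, 7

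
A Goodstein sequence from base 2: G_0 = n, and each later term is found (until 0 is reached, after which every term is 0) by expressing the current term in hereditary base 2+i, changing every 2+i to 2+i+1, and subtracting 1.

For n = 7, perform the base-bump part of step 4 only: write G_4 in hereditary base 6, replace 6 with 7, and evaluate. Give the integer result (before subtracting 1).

823544

G_0=7  [base 2] 2^2 + 2 + 1  →[2↦3]→  3^3 + 3 + 1 = 31  −1 ⇒ G_1=30
G_1=30  [base 3] 3^3 + 3  →[3↦4]→  4^4 + 4 = 260  −1 ⇒ G_2=259
G_2=259  [base 4] 4^4 + 3  →[4↦5]→  5^5 + 3 = 3128  −1 ⇒ G_3=3127
G_3=3127  [base 5] 5^5 + 2  →[5↦6]→  6^6 + 2 = 46658  −1 ⇒ G_4=46657
G_4=46657  [base 6] 6^6 + 1  →[6↦7]→  7^7 + 1 = 823544  −1 ⇒ G_5=823543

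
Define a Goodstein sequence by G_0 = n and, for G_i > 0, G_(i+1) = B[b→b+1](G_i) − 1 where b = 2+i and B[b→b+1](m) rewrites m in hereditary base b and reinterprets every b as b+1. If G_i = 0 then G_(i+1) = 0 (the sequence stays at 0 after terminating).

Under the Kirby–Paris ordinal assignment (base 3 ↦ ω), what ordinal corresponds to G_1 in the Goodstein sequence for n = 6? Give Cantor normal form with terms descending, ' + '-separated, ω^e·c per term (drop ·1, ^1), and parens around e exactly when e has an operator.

[0] 6 ≡ 2^2 + 2 (base 2). Lift 3: 30. −1: 29.
[1] 29 ≡ 3^3 + 2 (base 3). Lift 4: 258. −1: 257.

ω^ω + 2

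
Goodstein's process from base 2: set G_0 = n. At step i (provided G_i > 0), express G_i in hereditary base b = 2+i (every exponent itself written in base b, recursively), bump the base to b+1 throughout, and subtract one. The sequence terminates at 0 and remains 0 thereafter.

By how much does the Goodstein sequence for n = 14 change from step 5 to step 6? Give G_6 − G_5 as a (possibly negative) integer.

base 2: 14 = 2^(2 + 1) + 2^2 + 2; at 3: 3^(3 + 1) + 3^3 + 3 = 111; next = 110
base 3: 110 = 3^(3 + 1) + 3^3 + 2; at 4: 4^(4 + 1) + 4^4 + 2 = 1282; next = 1281
base 4: 1281 = 4^(4 + 1) + 4^4 + 1; at 5: 5^(5 + 1) + 5^5 + 1 = 18751; next = 18750
base 5: 18750 = 5^(5 + 1) + 5^5; at 6: 6^(6 + 1) + 6^6 = 326592; next = 326591
base 6: 326591 = 6^(6 + 1) + 5·6^5 + 5·6^4 + 5·6^3 + 5·6^2 + 5·6 + 5; at 7: 7^(7 + 1) + 5·7^5 + 5·7^4 + 5·7^3 + 5·7^2 + 5·7 + 5 = 5862841; next = 5862840
base 7: 5862840 = 7^(7 + 1) + 5·7^5 + 5·7^4 + 5·7^3 + 5·7^2 + 5·7 + 4; at 8: 8^(8 + 1) + 5·8^5 + 5·8^4 + 5·8^3 + 5·8^2 + 5·8 + 4 = 134404972; next = 134404971

128542131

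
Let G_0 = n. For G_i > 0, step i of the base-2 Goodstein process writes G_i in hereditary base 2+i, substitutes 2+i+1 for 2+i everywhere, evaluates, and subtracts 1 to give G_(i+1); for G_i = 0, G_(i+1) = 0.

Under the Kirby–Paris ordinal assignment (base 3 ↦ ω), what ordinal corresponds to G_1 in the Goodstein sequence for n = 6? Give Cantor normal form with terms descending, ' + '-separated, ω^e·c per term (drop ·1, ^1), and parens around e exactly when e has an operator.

i=0: 6 = 2^2 + 2 (b=2); 2→3: 3^3 + 3 = 30; 30−1 = 29
i=1: 29 = 3^3 + 2 (b=3); 3→4: 4^4 + 2 = 258; 258−1 = 257

ω^ω + 2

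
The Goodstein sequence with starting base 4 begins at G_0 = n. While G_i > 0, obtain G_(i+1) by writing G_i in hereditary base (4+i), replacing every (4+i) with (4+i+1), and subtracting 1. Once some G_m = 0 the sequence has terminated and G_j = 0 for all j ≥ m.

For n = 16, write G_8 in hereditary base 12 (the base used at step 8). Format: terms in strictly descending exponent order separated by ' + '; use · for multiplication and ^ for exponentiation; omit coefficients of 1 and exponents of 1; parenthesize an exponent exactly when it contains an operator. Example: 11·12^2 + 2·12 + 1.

step 0: 16 = 4^2; sub 5 for 4: 5^2; = 25; G_1 = 25−1 = 24
step 1: 24 = 4·5 + 4; sub 6 for 5: 4·6 + 4; = 28; G_2 = 28−1 = 27
step 2: 27 = 4·6 + 3; sub 7 for 6: 4·7 + 3; = 31; G_3 = 31−1 = 30
step 3: 30 = 4·7 + 2; sub 8 for 7: 4·8 + 2; = 34; G_4 = 34−1 = 33
step 4: 33 = 4·8 + 1; sub 9 for 8: 4·9 + 1; = 37; G_5 = 37−1 = 36
step 5: 36 = 4·9; sub 10 for 9: 4·10; = 40; G_6 = 40−1 = 39
step 6: 39 = 3·10 + 9; sub 11 for 10: 3·11 + 9; = 42; G_7 = 42−1 = 41
step 7: 41 = 3·11 + 8; sub 12 for 11: 3·12 + 8; = 44; G_8 = 44−1 = 43

3·12 + 7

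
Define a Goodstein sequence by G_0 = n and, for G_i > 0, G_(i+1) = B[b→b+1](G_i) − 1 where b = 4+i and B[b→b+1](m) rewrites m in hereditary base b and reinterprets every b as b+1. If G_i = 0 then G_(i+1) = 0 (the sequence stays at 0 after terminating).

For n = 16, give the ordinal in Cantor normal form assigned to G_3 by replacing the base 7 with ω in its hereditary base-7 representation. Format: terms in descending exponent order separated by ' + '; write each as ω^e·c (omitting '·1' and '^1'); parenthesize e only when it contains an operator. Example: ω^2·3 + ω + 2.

16 —HB4→ 4^2 —bump→ 5^2 = 25 —(−1)→ 24
24 —HB5→ 4·5 + 4 —bump→ 4·6 + 4 = 28 —(−1)→ 27
27 —HB6→ 4·6 + 3 —bump→ 4·7 + 3 = 31 —(−1)→ 30
30 —HB7→ 4·7 + 2 —bump→ 4·8 + 2 = 34 —(−1)→ 33

ω·4 + 2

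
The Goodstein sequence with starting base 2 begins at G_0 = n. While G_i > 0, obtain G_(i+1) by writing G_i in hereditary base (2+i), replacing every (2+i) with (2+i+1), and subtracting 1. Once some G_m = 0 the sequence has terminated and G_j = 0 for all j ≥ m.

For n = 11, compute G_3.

15627

G_0 = 11. HB_2(11) = 2^(2 + 1) + 2 + 1. Bump = 85. G_1 = 84.
G_1 = 84. HB_3(84) = 3^(3 + 1) + 3. Bump = 1028. G_2 = 1027.
G_2 = 1027. HB_4(1027) = 4^(4 + 1) + 3. Bump = 15628. G_3 = 15627.
G_3 = 15627. HB_5(15627) = 5^(5 + 1) + 2. Bump = 279938. G_4 = 279937.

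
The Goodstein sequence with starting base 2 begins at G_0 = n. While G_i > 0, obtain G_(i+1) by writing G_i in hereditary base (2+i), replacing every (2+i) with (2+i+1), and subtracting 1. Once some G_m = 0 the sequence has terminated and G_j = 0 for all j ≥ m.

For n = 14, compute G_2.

1281

(0) 14|_2 = 2^(2 + 1) + 2^2 + 2 ↦ 3^(3 + 1) + 3^3 + 3|_3 = 111 ⇒ 110
(1) 110|_3 = 3^(3 + 1) + 3^3 + 2 ↦ 4^(4 + 1) + 4^4 + 2|_4 = 1282 ⇒ 1281
(2) 1281|_4 = 4^(4 + 1) + 4^4 + 1 ↦ 5^(5 + 1) + 5^5 + 1|_5 = 18751 ⇒ 18750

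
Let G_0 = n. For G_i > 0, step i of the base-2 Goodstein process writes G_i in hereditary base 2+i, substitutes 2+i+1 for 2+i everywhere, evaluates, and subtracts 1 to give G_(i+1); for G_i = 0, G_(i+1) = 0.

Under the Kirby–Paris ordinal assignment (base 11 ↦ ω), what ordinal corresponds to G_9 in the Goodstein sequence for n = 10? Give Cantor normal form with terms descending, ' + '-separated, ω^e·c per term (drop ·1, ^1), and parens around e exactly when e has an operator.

base 2: 10 = 2^(2 + 1) + 2; at 3: 3^(3 + 1) + 3 = 84; next = 83
base 3: 83 = 3^(3 + 1) + 2; at 4: 4^(4 + 1) + 2 = 1026; next = 1025
base 4: 1025 = 4^(4 + 1) + 1; at 5: 5^(5 + 1) + 1 = 15626; next = 15625
base 5: 15625 = 5^(5 + 1); at 6: 6^(6 + 1) = 279936; next = 279935
base 6: 279935 = 5·6^6 + 5·6^5 + 5·6^4 + 5·6^3 + 5·6^2 + 5·6 + 5; at 7: 5·7^7 + 5·7^5 + 5·7^4 + 5·7^3 + 5·7^2 + 5·7 + 5 = 4215755; next = 4215754
base 7: 4215754 = 5·7^7 + 5·7^5 + 5·7^4 + 5·7^3 + 5·7^2 + 5·7 + 4; at 8: 5·8^8 + 5·8^5 + 5·8^4 + 5·8^3 + 5·8^2 + 5·8 + 4 = 84073324; next = 84073323
base 8: 84073323 = 5·8^8 + 5·8^5 + 5·8^4 + 5·8^3 + 5·8^2 + 5·8 + 3; at 9: 5·9^9 + 5·9^5 + 5·9^4 + 5·9^3 + 5·9^2 + 5·9 + 3 = 1937434593; next = 1937434592
base 9: 1937434592 = 5·9^9 + 5·9^5 + 5·9^4 + 5·9^3 + 5·9^2 + 5·9 + 2; at 10: 5·10^10 + 5·10^5 + 5·10^4 + 5·10^3 + 5·10^2 + 5·10 + 2 = 50000555552; next = 50000555551
base 10: 50000555551 = 5·10^10 + 5·10^5 + 5·10^4 + 5·10^3 + 5·10^2 + 5·10 + 1; at 11: 5·11^11 + 5·11^5 + 5·11^4 + 5·11^3 + 5·11^2 + 5·11 + 1 = 1426559238831; next = 1426559238830

ω^ω·5 + ω^5·5 + ω^4·5 + ω^3·5 + ω^2·5 + ω·5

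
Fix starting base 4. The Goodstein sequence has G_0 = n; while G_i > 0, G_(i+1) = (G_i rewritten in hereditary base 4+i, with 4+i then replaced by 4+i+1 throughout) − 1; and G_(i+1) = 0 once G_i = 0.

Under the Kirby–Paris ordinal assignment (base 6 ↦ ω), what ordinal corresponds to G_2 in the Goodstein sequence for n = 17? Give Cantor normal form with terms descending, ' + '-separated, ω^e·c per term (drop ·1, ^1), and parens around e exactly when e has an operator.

[0] 17 ≡ 4^2 + 1 (base 4). Lift 5: 26. −1: 25.
[1] 25 ≡ 5^2 (base 5). Lift 6: 36. −1: 35.

ω·5 + 5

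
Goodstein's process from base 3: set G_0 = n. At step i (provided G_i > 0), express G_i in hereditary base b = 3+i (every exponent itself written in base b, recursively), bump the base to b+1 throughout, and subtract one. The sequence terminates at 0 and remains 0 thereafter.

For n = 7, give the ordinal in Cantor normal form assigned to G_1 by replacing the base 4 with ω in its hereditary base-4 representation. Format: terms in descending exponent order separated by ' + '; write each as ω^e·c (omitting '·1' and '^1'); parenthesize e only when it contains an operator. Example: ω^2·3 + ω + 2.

base 3: 7 = 2·3 + 1; at 4: 2·4 + 1 = 9; next = 8
base 4: 8 = 2·4; at 5: 2·5 = 10; next = 9

ω·2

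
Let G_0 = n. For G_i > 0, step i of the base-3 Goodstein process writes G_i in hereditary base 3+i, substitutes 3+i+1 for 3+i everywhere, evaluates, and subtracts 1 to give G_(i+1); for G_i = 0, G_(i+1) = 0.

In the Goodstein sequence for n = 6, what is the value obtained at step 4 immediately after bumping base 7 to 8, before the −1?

(0) 6|_3 = 2·3 ↦ 2·4|_4 = 8 ⇒ 7
(1) 7|_4 = 4 + 3 ↦ 5 + 3|_5 = 8 ⇒ 7
(2) 7|_5 = 5 + 2 ↦ 6 + 2|_6 = 8 ⇒ 7
(3) 7|_6 = 6 + 1 ↦ 7 + 1|_7 = 8 ⇒ 7
(4) 7|_7 = 7 ↦ 8|_8 = 8 ⇒ 7

8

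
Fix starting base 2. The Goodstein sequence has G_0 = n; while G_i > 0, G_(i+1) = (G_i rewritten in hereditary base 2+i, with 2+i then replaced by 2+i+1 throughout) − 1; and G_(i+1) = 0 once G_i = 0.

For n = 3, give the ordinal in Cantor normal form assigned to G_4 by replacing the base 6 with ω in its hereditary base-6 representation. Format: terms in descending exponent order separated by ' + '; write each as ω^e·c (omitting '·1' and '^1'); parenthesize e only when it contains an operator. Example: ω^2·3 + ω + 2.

1

G_0 = 3. HB_2(3) = 2 + 1. Bump = 4. G_1 = 3.
G_1 = 3. HB_3(3) = 3. Bump = 4. G_2 = 3.
G_2 = 3. HB_4(3) = 3. Bump = 3. G_3 = 2.
G_3 = 2. HB_5(2) = 2. Bump = 2. G_4 = 1.
G_4 = 1. HB_6(1) = 1. Bump = 1. G_5 = 0.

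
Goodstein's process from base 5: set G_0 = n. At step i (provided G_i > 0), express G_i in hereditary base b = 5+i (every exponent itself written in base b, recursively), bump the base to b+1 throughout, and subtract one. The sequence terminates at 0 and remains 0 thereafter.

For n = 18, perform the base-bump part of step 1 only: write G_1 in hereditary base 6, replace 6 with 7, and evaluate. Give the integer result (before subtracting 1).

[0] 18 ≡ 3·5 + 3 (base 5). Lift 6: 21. −1: 20.
[1] 20 ≡ 3·6 + 2 (base 6). Lift 7: 23. −1: 22.

23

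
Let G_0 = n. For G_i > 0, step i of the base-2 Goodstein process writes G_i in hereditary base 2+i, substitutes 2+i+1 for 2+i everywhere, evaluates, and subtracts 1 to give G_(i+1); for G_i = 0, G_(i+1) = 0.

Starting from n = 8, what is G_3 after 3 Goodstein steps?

6310

G_0=8  [base 2] 2^(2 + 1)  →[2↦3]→  3^(3 + 1) = 81  −1 ⇒ G_1=80
G_1=80  [base 3] 2·3^3 + 2·3^2 + 2·3 + 2  →[3↦4]→  2·4^4 + 2·4^2 + 2·4 + 2 = 554  −1 ⇒ G_2=553
G_2=553  [base 4] 2·4^4 + 2·4^2 + 2·4 + 1  →[4↦5]→  2·5^5 + 2·5^2 + 2·5 + 1 = 6311  −1 ⇒ G_3=6310
G_3=6310  [base 5] 2·5^5 + 2·5^2 + 2·5  →[5↦6]→  2·6^6 + 2·6^2 + 2·6 = 93396  −1 ⇒ G_4=93395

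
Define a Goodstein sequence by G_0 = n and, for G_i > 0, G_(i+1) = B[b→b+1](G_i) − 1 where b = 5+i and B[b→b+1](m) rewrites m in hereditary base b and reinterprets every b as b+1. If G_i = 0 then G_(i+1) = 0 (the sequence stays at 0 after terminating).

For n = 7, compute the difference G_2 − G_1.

G_0 = 7. HB_5(7) = 5 + 2. Bump = 8. G_1 = 7.
G_1 = 7. HB_6(7) = 6 + 1. Bump = 8. G_2 = 7.

0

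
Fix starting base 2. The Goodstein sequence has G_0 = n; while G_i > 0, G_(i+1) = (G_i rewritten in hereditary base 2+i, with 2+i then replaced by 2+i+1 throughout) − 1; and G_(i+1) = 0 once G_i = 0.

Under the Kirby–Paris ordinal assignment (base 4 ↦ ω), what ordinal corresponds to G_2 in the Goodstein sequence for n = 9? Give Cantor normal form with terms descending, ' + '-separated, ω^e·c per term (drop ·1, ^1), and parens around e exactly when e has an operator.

ω^ω·3 + ω^3·3 + ω^2·3 + ω·3 + 3

i=0: 9 = 2^(2 + 1) + 1 (b=2); 2→3: 3^(3 + 1) + 1 = 82; 82−1 = 81
i=1: 81 = 3^(3 + 1) (b=3); 3→4: 4^(4 + 1) = 1024; 1024−1 = 1023
i=2: 1023 = 3·4^4 + 3·4^3 + 3·4^2 + 3·4 + 3 (b=4); 4→5: 3·5^5 + 3·5^3 + 3·5^2 + 3·5 + 3 = 9843; 9843−1 = 9842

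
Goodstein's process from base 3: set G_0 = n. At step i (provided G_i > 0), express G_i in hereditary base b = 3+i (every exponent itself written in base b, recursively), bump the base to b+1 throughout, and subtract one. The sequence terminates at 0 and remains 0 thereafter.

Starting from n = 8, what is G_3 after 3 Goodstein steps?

[0] 8 ≡ 2·3 + 2 (base 3). Lift 4: 10. −1: 9.
[1] 9 ≡ 2·4 + 1 (base 4). Lift 5: 11. −1: 10.
[2] 10 ≡ 2·5 (base 5). Lift 6: 12. −1: 11.
[3] 11 ≡ 6 + 5 (base 6). Lift 7: 12. −1: 11.

11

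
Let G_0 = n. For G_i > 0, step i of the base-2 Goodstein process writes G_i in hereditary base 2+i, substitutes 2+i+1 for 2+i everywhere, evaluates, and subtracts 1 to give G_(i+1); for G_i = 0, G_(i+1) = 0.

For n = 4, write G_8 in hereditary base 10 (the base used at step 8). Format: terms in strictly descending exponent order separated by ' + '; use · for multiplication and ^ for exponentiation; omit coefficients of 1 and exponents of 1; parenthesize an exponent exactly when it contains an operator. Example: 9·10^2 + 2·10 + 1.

2·10^2 + 10 + 1

i=0: 4 = 2^2 (b=2); 2→3: 3^3 = 27; 27−1 = 26
i=1: 26 = 2·3^2 + 2·3 + 2 (b=3); 3→4: 2·4^2 + 2·4 + 2 = 42; 42−1 = 41
i=2: 41 = 2·4^2 + 2·4 + 1 (b=4); 4→5: 2·5^2 + 2·5 + 1 = 61; 61−1 = 60
i=3: 60 = 2·5^2 + 2·5 (b=5); 5→6: 2·6^2 + 2·6 = 84; 84−1 = 83
i=4: 83 = 2·6^2 + 6 + 5 (b=6); 6→7: 2·7^2 + 7 + 5 = 110; 110−1 = 109
i=5: 109 = 2·7^2 + 7 + 4 (b=7); 7→8: 2·8^2 + 8 + 4 = 140; 140−1 = 139
i=6: 139 = 2·8^2 + 8 + 3 (b=8); 8→9: 2·9^2 + 9 + 3 = 174; 174−1 = 173
i=7: 173 = 2·9^2 + 9 + 2 (b=9); 9→10: 2·10^2 + 10 + 2 = 212; 212−1 = 211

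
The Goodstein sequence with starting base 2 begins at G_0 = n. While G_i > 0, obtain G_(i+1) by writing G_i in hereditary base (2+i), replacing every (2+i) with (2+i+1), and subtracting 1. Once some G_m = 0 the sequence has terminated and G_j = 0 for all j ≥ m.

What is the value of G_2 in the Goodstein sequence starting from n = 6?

257

base 2: 6 = 2^2 + 2; at 3: 3^3 + 3 = 30; next = 29
base 3: 29 = 3^3 + 2; at 4: 4^4 + 2 = 258; next = 257
base 4: 257 = 4^4 + 1; at 5: 5^5 + 1 = 3126; next = 3125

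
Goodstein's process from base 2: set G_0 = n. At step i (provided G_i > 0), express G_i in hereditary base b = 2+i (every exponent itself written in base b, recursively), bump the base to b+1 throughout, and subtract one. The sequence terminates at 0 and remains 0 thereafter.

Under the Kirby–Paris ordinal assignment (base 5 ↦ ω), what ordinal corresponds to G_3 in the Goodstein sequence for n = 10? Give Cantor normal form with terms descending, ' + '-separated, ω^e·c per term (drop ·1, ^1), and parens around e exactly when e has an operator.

[0] 10 ≡ 2^(2 + 1) + 2 (base 2). Lift 3: 84. −1: 83.
[1] 83 ≡ 3^(3 + 1) + 2 (base 3). Lift 4: 1026. −1: 1025.
[2] 1025 ≡ 4^(4 + 1) + 1 (base 4). Lift 5: 15626. −1: 15625.
[3] 15625 ≡ 5^(5 + 1) (base 5). Lift 6: 279936. −1: 279935.

ω^(ω + 1)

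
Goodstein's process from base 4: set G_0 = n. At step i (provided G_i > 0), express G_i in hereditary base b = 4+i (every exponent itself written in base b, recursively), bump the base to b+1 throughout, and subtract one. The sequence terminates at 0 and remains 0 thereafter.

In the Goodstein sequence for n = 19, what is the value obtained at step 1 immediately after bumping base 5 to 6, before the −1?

38

G_0 = 19. HB_4(19) = 4^2 + 3. Bump = 28. G_1 = 27.
G_1 = 27. HB_5(27) = 5^2 + 2. Bump = 38. G_2 = 37.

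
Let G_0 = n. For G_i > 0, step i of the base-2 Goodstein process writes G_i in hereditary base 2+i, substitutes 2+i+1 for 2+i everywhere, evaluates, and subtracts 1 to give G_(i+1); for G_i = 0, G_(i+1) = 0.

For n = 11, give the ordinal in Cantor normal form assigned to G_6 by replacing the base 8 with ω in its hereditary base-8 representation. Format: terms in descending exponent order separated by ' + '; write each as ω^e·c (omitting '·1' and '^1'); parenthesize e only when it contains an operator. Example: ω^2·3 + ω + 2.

ω^ω·7 + ω^7·7 + ω^6·7 + ω^5·7 + ω^4·7 + ω^3·7 + ω^2·7 + ω·7 + 7

base 2: 11 = 2^(2 + 1) + 2 + 1; at 3: 3^(3 + 1) + 3 + 1 = 85; next = 84
base 3: 84 = 3^(3 + 1) + 3; at 4: 4^(4 + 1) + 4 = 1028; next = 1027
base 4: 1027 = 4^(4 + 1) + 3; at 5: 5^(5 + 1) + 3 = 15628; next = 15627
base 5: 15627 = 5^(5 + 1) + 2; at 6: 6^(6 + 1) + 2 = 279938; next = 279937
base 6: 279937 = 6^(6 + 1) + 1; at 7: 7^(7 + 1) + 1 = 5764802; next = 5764801
base 7: 5764801 = 7^(7 + 1); at 8: 8^(8 + 1) = 134217728; next = 134217727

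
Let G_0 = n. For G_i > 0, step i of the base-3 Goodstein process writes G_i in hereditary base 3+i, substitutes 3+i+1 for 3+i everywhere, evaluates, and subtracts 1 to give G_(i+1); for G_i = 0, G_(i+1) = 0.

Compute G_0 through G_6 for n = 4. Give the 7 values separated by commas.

4, 4, 4, 3, 2, 1, 0

[0] 4 ≡ 3 + 1 (base 3). Lift 4: 5. −1: 4.
[1] 4 ≡ 4 (base 4). Lift 5: 5. −1: 4.
[2] 4 ≡ 4 (base 5). Lift 6: 4. −1: 3.
[3] 3 ≡ 3 (base 6). Lift 7: 3. −1: 2.
[4] 2 ≡ 2 (base 7). Lift 8: 2. −1: 1.
[5] 1 ≡ 1 (base 8). Lift 9: 1. −1: 0.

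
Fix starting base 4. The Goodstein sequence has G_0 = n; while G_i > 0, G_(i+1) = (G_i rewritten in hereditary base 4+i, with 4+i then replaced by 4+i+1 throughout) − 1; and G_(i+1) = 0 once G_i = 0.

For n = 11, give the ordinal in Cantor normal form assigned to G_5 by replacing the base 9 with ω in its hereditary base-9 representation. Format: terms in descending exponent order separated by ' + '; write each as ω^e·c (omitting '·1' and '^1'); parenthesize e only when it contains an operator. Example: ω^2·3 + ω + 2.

[0] 11 ≡ 2·4 + 3 (base 4). Lift 5: 13. −1: 12.
[1] 12 ≡ 2·5 + 2 (base 5). Lift 6: 14. −1: 13.
[2] 13 ≡ 2·6 + 1 (base 6). Lift 7: 15. −1: 14.
[3] 14 ≡ 2·7 (base 7). Lift 8: 16. −1: 15.
[4] 15 ≡ 8 + 7 (base 8). Lift 9: 16. −1: 15.

ω + 6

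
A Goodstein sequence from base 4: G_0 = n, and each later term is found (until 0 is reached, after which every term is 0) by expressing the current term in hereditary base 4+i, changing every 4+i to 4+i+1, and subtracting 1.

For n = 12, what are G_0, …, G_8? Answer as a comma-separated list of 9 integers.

G_0=12  [base 4] 3·4  →[4↦5]→  3·5 = 15  −1 ⇒ G_1=14
G_1=14  [base 5] 2·5 + 4  →[5↦6]→  2·6 + 4 = 16  −1 ⇒ G_2=15
G_2=15  [base 6] 2·6 + 3  →[6↦7]→  2·7 + 3 = 17  −1 ⇒ G_3=16
G_3=16  [base 7] 2·7 + 2  →[7↦8]→  2·8 + 2 = 18  −1 ⇒ G_4=17
G_4=17  [base 8] 2·8 + 1  →[8↦9]→  2·9 + 1 = 19  −1 ⇒ G_5=18
G_5=18  [base 9] 2·9  →[9↦10]→  2·10 = 20  −1 ⇒ G_6=19
G_6=19  [base 10] 10 + 9  →[10↦11]→  11 + 9 = 20  −1 ⇒ G_7=19
G_7=19  [base 11] 11 + 8  →[11↦12]→  12 + 8 = 20  −1 ⇒ G_8=19

12, 14, 15, 16, 17, 18, 19, 19, 19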